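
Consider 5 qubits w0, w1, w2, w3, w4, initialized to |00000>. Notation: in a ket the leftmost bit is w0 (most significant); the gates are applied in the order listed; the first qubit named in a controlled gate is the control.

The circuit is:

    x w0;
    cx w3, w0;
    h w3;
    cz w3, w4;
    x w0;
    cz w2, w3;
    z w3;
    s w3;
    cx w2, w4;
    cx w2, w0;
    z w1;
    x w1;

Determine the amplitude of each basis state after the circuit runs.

The final amplitudes are sqrt(2)/2 on |01000>, -sqrt(2)*I/2 on |01010>, and 0 on every other basis state.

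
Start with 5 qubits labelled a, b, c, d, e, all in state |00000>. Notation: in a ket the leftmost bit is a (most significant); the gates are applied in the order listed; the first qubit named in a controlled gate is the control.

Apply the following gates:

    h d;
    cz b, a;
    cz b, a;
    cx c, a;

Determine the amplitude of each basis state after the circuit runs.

The resulting statevector has amplitude sqrt(2)/2 on |00000>, sqrt(2)/2 on |00010>, and 0 on every other basis state. Key observation: gates 2-3 undo each other exactly, leaving only the rest of the circuit to track.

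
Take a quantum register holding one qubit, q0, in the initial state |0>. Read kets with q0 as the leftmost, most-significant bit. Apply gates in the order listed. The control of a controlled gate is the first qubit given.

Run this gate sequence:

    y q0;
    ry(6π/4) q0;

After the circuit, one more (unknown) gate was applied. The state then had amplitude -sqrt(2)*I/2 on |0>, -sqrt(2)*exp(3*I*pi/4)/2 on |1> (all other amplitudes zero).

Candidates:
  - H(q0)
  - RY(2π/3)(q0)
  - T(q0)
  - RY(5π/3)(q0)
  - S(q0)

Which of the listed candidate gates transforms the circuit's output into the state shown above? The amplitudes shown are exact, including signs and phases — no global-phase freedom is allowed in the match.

The unique candidate consistent with the amplitudes is T(q0).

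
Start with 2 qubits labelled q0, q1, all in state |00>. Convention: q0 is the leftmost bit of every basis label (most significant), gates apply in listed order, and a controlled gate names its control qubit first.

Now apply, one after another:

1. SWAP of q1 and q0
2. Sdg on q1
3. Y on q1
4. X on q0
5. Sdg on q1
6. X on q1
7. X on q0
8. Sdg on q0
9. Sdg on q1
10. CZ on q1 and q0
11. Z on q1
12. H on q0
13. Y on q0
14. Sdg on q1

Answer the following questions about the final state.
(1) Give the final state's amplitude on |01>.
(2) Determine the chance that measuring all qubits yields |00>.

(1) The amplitude on |01> is 0.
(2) The probability of measuring |00> is 1/2.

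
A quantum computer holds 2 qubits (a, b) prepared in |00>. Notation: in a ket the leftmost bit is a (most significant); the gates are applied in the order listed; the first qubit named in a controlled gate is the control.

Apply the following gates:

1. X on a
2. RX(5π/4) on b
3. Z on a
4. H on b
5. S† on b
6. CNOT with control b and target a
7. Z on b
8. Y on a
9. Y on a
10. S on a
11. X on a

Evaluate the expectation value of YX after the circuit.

The expectation value of YX is -sqrt(2)/2.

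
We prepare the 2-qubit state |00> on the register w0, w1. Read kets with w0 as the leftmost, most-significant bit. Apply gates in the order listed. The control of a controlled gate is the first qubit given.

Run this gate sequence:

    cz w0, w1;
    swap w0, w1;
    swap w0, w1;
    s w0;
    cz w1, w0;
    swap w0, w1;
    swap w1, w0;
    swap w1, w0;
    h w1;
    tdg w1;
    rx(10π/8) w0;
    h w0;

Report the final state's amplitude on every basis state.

The resulting statevector has amplitude -sqrt(2 - sqrt(2))/4 - I*sqrt(sqrt(2) + 2)/4 on |00>, (-sqrt(sqrt(2) + 2) + I*sqrt(2 - sqrt(2)))*exp(I*pi/4)/4 on |01>, -sqrt(2 - sqrt(2))/4 + I*sqrt(sqrt(2) + 2)/4 on |10>, (sqrt(sqrt(2) + 2) + I*sqrt(2 - sqrt(2)))*exp(I*pi/4)/4 on |11>. Key observation: the block from step 2 through step 3 cancels to the identity and can be dropped.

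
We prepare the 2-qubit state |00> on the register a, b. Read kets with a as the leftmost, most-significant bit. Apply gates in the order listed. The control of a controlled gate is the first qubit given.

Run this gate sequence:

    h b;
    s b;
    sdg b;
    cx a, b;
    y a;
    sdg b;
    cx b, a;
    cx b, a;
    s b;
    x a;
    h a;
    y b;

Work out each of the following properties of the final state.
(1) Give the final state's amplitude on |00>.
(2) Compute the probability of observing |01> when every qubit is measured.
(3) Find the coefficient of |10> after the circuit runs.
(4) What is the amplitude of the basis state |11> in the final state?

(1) The amplitude on |00> is 1/2. Key observation: the block from step 7 through step 8 cancels to the identity and can be dropped.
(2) The probability of measuring |01> is 1/4.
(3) The final state's coefficient on |10> equals 1/2.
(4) |11> carries amplitude -1/2 in the final state.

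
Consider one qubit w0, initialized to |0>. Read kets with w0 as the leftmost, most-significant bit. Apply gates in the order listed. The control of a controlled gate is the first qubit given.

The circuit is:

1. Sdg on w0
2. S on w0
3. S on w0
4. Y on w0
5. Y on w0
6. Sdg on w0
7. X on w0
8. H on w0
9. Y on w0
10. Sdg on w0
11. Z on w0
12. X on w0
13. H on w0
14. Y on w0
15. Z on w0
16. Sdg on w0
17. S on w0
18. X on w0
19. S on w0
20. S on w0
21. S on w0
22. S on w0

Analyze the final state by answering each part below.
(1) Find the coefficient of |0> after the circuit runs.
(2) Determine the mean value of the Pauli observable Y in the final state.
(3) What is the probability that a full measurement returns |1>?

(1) The final state's coefficient on |0> equals 1/2 + I/2. Key observation: the block from step 19 through step 22 cancels to the identity and can be dropped.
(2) The expectation value of Y is 1.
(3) A full measurement returns |1> with probability 1/2.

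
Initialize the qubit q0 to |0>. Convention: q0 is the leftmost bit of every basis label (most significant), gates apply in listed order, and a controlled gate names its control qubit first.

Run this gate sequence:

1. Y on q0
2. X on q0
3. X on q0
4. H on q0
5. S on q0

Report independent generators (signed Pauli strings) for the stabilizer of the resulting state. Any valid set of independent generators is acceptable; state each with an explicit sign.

The final state is stabilized by the group generated by -Y; other independent generating sets are equally valid.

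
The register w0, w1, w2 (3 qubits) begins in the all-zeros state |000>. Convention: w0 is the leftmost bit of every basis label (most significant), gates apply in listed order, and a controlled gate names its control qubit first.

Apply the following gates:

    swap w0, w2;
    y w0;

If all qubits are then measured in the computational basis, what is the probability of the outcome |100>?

A full measurement returns |100> with probability 1.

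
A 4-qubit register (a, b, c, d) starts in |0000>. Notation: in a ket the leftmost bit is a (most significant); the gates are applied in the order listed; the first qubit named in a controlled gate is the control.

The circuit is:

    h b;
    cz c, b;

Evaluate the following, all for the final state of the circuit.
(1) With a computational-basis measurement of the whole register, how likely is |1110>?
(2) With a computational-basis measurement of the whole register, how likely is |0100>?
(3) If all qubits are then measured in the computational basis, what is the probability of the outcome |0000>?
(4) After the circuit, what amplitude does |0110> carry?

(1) The probability of measuring |1110> is 0.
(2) Outcome |0100> occurs with probability 1/2.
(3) A full measurement returns |0000> with probability 1/2.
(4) The final state's coefficient on |0110> equals 0.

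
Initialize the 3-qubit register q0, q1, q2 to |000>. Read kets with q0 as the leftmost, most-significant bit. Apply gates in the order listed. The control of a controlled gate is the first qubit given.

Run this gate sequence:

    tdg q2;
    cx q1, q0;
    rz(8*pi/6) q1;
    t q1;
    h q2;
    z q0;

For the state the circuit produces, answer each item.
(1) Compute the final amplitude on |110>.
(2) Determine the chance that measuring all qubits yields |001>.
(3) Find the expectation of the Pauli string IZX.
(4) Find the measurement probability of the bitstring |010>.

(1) The amplitude on |110> is 0.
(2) Outcome |001> occurs with probability 1/2.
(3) In the final state, IZX has expectation 1.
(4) The probability of measuring |010> is 0.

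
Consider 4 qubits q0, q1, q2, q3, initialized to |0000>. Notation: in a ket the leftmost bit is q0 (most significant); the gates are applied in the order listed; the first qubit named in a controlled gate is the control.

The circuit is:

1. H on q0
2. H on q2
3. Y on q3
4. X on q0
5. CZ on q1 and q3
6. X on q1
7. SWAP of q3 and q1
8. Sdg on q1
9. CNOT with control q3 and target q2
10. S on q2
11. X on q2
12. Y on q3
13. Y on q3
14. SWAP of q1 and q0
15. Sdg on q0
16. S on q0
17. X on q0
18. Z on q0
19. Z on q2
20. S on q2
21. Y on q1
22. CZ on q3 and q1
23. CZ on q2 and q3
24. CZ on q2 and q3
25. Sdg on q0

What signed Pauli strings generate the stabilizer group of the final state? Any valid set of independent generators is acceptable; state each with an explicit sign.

The stabilizer group can be generated by +IXII, -IIXI, +ZIII, -IIIZ, among other valid generating sets. Key observation: steps 23-24 multiply out to the identity, so the circuit reduces to the remaining gates.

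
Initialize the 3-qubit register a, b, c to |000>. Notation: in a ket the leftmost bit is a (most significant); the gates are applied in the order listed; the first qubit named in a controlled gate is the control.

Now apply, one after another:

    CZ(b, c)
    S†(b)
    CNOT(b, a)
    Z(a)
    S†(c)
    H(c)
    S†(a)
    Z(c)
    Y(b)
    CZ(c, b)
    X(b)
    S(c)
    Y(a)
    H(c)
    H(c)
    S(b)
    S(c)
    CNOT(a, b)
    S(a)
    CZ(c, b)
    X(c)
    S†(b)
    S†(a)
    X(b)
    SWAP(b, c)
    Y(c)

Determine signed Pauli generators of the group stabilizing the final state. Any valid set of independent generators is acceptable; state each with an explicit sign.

One valid set of independent stabilizer generators is +IXI, -ZII, -IIZ (any independent generating set of the same group is equally correct).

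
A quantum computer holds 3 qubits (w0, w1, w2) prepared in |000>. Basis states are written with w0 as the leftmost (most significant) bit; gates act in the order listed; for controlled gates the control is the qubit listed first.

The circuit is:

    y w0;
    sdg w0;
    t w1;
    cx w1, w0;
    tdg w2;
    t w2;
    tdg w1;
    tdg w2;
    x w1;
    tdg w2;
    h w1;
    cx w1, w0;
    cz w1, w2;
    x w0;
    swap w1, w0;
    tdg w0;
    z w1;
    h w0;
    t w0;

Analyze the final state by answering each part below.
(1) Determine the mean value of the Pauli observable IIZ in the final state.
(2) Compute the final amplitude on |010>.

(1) The observable IIZ averages to 1.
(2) The final state's coefficient on |010> equals -exp(3*I*pi/4)/2.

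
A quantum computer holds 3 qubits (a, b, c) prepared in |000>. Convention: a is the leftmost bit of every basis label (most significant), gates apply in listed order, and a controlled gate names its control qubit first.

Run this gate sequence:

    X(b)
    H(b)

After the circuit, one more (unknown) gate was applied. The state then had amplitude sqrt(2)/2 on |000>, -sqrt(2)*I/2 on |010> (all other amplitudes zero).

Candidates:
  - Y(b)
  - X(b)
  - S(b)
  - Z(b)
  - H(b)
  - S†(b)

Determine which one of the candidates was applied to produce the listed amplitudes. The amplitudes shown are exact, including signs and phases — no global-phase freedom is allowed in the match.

It was S(b) that produced the state shown.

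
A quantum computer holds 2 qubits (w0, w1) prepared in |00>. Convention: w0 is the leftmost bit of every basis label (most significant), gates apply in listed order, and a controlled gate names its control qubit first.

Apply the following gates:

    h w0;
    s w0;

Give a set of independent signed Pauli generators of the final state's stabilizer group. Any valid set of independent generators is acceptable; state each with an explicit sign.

The final state is stabilized by the group generated by +YI, +IZ; other independent generating sets are equally valid.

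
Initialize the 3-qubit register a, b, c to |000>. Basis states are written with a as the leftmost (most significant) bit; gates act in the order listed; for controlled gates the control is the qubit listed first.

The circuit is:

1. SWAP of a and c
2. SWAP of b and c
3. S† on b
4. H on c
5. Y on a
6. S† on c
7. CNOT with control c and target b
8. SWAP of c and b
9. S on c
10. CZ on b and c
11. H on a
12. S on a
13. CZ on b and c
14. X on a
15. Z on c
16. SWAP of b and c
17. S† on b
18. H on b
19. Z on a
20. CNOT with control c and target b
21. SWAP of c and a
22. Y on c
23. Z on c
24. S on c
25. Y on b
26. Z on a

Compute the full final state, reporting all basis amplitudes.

The final amplitudes are sqrt(2)*I/4 on |000>, -sqrt(2)*I/4 on |001>, -sqrt(2)*I/4 on |010>, sqrt(2)*I/4 on |011>, sqrt(2)/4 on |100>, -sqrt(2)/4 on |101>, sqrt(2)/4 on |110>, -sqrt(2)/4 on |111>.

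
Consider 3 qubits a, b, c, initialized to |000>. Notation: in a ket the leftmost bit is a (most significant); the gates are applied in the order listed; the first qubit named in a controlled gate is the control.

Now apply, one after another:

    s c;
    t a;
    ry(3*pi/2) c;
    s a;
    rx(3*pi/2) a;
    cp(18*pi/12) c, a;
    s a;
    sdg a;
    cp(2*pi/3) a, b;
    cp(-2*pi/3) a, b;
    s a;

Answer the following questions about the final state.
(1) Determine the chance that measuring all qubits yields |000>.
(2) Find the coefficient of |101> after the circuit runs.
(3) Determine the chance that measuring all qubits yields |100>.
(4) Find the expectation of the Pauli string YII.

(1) The probability of measuring |000> is 1/4. Key observation: steps 8-11 multiply out to the identity, so the circuit reduces to the remaining gates.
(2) The final state's coefficient on |101> equals -I/2.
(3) The probability of measuring |100> is 1/4.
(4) The expectation value of YII is 1/2.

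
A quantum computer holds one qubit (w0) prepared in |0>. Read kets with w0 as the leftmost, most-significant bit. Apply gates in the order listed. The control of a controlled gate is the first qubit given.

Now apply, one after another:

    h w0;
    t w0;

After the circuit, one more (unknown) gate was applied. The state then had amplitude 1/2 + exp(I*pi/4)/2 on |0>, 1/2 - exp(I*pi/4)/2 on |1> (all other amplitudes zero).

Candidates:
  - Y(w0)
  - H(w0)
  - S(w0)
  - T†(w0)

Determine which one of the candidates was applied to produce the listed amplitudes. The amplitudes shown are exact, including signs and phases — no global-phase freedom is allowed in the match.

The applied gate was H(w0).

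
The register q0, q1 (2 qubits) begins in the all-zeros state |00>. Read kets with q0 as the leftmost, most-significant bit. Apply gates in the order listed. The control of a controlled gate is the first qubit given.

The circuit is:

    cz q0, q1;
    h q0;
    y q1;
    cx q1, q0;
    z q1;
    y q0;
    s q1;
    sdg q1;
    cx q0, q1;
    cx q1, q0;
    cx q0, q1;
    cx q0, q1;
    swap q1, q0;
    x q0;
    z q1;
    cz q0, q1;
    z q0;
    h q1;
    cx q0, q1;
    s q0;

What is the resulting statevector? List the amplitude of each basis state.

After the circuit, the state carries amplitude 1/2 on |00>, -1/2 on |01>, I/2 on |10>, -I/2 on |11>.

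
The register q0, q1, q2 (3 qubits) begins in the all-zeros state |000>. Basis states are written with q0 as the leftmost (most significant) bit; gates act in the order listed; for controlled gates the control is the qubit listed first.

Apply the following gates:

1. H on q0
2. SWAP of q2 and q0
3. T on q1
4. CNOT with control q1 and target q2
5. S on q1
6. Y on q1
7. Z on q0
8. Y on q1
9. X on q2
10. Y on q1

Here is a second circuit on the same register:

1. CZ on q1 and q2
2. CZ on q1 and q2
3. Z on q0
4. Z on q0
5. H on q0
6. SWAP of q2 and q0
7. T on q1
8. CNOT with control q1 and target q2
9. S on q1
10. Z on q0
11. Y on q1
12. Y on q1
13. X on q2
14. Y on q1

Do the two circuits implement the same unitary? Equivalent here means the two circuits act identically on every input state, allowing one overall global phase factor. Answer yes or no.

Yes — the two circuits implement the same unitary up to a global phase.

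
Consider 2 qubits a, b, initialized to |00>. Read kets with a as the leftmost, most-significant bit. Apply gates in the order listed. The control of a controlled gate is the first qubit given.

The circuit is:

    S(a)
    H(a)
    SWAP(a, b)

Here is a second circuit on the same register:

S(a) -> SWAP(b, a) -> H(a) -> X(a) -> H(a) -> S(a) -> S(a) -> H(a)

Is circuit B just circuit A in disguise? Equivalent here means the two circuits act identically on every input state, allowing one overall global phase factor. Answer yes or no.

No: there is an input state on which the two circuits produce genuinely different outputs (not merely differing by a phase).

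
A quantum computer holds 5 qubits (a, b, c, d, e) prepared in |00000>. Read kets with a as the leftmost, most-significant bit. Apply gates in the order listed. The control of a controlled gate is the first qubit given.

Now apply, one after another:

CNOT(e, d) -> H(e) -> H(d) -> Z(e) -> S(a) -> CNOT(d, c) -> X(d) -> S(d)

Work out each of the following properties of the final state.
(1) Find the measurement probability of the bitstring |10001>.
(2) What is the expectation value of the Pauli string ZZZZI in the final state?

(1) A full measurement returns |10001> with probability 0.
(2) The observable ZZZZI averages to -1.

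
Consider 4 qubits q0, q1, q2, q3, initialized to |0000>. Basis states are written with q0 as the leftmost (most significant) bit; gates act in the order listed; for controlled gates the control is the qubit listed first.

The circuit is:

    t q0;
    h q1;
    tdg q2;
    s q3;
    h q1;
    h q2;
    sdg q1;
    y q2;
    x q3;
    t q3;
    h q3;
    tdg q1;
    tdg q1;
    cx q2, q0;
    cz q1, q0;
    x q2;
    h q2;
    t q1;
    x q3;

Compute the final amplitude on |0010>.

The amplitude on |0010> is -sqrt(2)*exp(3*I*pi/4)/4.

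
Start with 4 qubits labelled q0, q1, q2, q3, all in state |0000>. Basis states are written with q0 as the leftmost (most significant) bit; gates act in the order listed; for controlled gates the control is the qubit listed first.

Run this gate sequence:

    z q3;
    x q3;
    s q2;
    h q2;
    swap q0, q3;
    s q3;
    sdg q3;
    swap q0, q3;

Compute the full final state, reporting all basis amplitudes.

The resulting statevector has amplitude sqrt(2)/2 on |0001>, sqrt(2)/2 on |0011>, and 0 on every other basis state. Key observation: gates 5-8 undo each other exactly, leaving only the rest of the circuit to track.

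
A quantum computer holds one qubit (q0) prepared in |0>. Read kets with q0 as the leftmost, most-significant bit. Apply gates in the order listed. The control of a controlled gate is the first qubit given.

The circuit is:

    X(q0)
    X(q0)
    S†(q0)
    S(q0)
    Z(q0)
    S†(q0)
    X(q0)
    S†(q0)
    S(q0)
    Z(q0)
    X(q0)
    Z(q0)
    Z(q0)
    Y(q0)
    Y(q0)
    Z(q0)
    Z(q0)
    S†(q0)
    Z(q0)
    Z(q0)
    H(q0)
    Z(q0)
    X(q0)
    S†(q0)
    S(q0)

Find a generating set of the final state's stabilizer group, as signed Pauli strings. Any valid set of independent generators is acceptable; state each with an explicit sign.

The stabilizer group can be generated by -X, among other valid generating sets.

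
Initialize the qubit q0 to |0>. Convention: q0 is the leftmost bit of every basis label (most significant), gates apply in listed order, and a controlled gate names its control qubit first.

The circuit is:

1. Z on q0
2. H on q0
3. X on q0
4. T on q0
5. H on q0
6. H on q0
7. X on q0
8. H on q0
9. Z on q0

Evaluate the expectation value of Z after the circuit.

The expectation value of Z is sqrt(2)/2.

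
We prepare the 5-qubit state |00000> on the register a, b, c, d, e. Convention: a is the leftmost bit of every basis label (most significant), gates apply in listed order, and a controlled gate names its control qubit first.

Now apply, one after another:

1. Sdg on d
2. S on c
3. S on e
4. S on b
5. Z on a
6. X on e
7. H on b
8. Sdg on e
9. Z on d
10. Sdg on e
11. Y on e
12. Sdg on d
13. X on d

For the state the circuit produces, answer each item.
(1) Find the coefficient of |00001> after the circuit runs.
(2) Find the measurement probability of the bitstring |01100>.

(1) The final state's coefficient on |00001> equals 0.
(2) A full measurement returns |01100> with probability 0.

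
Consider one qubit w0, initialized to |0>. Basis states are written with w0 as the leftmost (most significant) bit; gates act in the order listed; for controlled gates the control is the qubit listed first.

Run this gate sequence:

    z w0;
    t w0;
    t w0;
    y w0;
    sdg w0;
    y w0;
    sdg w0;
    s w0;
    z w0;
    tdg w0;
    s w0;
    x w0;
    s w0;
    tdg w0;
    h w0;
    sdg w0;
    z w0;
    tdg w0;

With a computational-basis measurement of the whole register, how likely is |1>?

Outcome |1> occurs with probability 1/2.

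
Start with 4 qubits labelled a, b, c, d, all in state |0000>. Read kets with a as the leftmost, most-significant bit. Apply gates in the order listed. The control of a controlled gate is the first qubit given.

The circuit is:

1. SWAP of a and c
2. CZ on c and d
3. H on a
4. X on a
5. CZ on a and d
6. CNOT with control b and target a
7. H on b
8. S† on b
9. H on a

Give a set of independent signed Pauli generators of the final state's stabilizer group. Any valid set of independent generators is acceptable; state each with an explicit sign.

The stabilizer group can be generated by -IYII, +ZIII, +IIZI, +IIIZ, among other valid generating sets.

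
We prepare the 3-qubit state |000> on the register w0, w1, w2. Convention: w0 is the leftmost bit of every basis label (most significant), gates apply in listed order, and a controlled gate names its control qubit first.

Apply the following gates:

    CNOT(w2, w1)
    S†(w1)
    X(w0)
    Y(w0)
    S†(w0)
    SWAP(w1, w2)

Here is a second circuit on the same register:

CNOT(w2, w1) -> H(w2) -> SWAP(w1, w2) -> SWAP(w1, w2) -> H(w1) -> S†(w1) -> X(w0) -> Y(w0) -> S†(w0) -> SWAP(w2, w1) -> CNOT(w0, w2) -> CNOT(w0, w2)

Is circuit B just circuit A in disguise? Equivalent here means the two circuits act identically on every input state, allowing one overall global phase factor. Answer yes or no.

No, they are not equivalent — no single phase factor reconciles the two unitaries.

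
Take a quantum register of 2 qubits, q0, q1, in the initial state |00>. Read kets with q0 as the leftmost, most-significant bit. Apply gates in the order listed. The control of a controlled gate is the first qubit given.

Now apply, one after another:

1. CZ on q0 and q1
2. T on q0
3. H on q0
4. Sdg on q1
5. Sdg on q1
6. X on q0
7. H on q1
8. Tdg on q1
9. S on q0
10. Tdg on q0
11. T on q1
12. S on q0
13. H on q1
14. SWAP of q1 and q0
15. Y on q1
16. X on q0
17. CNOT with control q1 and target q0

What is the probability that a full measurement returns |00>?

The probability of measuring |00> is 0.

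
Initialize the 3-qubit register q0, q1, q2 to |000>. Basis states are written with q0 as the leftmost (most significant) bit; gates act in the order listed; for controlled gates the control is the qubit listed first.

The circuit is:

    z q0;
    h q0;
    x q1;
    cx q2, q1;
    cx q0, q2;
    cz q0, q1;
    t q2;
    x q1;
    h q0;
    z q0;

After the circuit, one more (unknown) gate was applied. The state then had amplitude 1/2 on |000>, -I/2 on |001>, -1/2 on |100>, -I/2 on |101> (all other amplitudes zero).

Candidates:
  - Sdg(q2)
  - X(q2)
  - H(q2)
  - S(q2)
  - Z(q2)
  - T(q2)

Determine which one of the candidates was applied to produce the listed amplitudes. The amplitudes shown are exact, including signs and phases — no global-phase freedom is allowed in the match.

It was T(q2) that produced the state shown.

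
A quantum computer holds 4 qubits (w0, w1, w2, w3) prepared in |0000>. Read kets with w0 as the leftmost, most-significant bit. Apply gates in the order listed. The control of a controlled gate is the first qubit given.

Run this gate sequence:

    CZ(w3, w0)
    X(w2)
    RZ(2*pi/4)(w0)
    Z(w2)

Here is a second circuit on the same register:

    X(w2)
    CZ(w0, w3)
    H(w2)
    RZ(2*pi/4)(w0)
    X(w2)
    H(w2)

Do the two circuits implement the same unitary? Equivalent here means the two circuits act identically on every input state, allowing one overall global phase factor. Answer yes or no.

Yes: on every input state the two circuits agree up to one overall phase factor.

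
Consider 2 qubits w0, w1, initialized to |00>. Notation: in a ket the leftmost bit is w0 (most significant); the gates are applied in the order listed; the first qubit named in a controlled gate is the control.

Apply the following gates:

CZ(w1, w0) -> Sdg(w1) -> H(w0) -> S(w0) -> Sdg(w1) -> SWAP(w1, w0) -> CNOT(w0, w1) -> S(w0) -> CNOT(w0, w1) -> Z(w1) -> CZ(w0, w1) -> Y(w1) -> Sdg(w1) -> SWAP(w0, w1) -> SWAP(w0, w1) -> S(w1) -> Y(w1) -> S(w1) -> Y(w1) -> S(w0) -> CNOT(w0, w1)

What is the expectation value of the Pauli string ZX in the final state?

The observable ZX averages to -1.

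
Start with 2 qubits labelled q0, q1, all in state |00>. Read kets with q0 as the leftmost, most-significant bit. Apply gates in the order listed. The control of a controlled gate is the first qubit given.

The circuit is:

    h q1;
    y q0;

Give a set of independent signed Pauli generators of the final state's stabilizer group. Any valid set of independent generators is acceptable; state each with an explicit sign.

One valid set of independent stabilizer generators is +IX, -ZI (any independent generating set of the same group is equally correct).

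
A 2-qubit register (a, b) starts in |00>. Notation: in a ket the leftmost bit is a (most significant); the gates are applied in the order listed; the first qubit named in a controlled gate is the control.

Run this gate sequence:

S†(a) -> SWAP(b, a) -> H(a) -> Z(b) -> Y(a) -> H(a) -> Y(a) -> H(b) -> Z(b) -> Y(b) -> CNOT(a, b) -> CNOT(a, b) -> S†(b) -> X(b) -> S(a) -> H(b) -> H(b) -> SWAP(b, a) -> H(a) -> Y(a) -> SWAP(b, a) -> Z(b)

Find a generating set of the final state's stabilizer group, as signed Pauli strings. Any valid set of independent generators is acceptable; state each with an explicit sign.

The final state is stabilized by the group generated by +IY, +ZI; other independent generating sets are equally valid.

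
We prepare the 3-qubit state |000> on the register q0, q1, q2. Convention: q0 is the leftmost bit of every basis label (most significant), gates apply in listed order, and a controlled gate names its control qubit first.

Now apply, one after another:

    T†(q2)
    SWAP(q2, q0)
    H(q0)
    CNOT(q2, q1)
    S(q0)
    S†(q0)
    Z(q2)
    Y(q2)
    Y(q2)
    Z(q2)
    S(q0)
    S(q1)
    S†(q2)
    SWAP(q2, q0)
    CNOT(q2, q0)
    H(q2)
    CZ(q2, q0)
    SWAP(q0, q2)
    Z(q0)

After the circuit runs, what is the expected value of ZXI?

The expectation value of ZXI is 0. Key observation: the block from step 6 through step 11 cancels to the identity and can be dropped.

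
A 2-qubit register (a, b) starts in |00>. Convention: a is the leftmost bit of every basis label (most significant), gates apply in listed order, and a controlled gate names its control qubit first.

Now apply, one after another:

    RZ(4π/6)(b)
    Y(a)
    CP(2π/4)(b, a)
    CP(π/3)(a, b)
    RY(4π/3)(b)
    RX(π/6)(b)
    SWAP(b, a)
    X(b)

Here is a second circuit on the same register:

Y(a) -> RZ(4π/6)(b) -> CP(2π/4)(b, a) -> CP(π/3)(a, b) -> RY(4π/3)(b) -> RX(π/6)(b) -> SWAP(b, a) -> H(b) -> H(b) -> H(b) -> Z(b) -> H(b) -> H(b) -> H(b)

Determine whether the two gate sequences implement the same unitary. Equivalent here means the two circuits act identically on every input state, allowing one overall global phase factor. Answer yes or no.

Yes — the two circuits implement the same unitary up to a global phase.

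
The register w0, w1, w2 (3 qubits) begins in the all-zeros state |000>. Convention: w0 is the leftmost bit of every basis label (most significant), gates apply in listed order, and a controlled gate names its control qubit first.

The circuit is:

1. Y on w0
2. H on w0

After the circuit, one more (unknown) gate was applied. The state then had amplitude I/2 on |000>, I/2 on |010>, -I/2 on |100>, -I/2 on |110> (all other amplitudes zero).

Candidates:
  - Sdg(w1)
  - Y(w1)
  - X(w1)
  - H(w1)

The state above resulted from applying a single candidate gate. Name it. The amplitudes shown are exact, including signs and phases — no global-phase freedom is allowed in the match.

The applied gate was H(w1).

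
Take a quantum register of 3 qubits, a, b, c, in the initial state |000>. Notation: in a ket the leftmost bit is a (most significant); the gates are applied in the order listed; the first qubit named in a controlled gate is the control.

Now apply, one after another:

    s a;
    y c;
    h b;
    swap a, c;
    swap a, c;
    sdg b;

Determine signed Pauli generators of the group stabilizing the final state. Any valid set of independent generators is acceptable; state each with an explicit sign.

The final state is stabilized by the group generated by -IYI, +ZII, -IIZ; other independent generating sets are equally valid. Key observation: steps 4-5 multiply out to the identity, so the circuit reduces to the remaining gates.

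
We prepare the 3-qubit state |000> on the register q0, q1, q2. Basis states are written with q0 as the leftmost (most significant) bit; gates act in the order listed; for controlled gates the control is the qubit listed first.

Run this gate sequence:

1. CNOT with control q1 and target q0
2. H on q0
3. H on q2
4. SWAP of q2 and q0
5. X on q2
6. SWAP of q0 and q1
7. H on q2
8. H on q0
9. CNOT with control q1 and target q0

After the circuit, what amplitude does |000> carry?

The amplitude on |000> is 1/2.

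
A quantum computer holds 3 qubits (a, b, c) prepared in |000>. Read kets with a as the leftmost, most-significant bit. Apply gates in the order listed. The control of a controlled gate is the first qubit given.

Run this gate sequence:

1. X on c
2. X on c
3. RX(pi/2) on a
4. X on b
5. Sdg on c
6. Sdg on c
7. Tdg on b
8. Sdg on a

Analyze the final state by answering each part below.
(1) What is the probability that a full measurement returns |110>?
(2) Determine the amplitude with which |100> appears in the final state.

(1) Outcome |110> occurs with probability 1/2.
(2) The amplitude on |100> is 0.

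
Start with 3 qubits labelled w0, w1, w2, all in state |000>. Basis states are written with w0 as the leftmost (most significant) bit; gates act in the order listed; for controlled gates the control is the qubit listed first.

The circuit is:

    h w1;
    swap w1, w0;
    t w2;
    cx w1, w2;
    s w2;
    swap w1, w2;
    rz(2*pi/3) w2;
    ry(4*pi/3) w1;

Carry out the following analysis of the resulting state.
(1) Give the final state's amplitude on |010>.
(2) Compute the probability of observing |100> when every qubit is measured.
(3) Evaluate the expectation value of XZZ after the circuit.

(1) |010> carries amplitude -sqrt(6)*exp(2*I*pi/3)/4 in the final state.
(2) Outcome |100> occurs with probability 1/8.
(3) In the final state, XZZ has expectation -1/2.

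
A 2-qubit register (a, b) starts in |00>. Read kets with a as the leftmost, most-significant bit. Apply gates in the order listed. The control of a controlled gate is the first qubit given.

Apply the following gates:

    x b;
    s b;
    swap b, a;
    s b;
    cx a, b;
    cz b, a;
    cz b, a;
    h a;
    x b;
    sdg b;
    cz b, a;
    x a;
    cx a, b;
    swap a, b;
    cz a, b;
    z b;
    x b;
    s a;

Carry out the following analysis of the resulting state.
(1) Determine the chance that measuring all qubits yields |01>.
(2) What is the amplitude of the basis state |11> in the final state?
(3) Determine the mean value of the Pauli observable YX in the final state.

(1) The probability of measuring |01> is 1/2.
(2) |11> carries amplitude 0 in the final state.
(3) In the final state, YX has expectation -1.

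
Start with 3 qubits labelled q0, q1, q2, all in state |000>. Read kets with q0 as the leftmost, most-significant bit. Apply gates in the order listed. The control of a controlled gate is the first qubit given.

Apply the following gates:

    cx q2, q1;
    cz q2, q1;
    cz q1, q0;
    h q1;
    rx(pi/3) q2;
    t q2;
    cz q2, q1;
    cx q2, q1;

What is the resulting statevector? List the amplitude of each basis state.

The resulting statevector has amplitude sqrt(6)/4 on |000>, sqrt(2)*exp(3*I*pi/4)/4 on |001>, sqrt(6)/4 on |010>, -sqrt(2)*exp(3*I*pi/4)/4 on |011>, 0 on |100>, 0 on |101>, 0 on |110>, 0 on |111>.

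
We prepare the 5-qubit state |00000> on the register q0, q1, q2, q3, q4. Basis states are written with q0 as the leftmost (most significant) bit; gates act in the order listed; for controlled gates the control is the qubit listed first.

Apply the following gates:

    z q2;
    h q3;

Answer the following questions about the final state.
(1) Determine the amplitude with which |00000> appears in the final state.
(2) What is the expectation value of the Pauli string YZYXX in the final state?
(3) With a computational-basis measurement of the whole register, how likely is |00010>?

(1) The amplitude on |00000> is sqrt(2)/2.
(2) In the final state, YZYXX has expectation 0.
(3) The probability of measuring |00010> is 1/2.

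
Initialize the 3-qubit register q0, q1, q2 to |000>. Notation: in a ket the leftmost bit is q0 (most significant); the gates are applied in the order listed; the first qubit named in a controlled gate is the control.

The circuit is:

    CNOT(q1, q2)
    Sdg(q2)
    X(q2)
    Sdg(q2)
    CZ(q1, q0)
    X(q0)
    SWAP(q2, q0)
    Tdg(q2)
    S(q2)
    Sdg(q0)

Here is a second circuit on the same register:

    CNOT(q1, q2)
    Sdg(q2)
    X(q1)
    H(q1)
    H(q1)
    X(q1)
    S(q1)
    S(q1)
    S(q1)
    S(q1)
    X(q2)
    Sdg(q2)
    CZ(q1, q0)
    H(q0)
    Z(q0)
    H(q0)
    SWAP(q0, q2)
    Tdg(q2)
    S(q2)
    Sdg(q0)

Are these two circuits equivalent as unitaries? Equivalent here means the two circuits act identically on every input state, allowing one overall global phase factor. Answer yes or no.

Yes, they are equivalent — the unitaries differ by at most a global phase.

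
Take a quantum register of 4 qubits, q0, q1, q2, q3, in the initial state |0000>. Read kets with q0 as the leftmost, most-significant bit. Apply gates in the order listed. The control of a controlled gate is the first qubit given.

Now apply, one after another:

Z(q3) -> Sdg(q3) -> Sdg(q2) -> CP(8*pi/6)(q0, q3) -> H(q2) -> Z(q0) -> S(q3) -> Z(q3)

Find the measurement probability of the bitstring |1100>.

Outcome |1100> occurs with probability 0.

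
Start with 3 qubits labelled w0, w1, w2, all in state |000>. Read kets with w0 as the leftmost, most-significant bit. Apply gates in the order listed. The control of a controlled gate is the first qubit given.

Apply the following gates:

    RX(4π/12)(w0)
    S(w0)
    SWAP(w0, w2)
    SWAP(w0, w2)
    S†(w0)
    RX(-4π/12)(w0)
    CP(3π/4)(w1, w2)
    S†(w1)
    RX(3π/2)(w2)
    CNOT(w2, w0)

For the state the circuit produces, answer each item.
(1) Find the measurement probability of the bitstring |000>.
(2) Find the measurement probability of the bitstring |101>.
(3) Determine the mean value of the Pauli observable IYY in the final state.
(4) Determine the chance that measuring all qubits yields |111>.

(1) Outcome |000> occurs with probability 1/2. Key observation: gates 1-6 undo each other exactly, leaving only the rest of the circuit to track.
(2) A full measurement returns |101> with probability 1/2.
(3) The observable IYY averages to 0.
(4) Outcome |111> occurs with probability 0.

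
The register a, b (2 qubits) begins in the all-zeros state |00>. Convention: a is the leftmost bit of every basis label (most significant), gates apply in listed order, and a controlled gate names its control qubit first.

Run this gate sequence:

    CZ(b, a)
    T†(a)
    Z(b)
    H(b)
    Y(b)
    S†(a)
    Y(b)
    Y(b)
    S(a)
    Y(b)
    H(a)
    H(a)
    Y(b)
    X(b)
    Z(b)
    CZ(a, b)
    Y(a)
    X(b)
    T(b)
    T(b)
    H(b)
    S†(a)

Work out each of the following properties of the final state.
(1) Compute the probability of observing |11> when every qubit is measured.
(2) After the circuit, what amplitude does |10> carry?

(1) The probability of measuring |11> is 1/2. Key observation: gates 5-10 undo each other exactly, leaving only the rest of the circuit to track.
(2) The final state's coefficient on |10> equals -1/2 + I/2.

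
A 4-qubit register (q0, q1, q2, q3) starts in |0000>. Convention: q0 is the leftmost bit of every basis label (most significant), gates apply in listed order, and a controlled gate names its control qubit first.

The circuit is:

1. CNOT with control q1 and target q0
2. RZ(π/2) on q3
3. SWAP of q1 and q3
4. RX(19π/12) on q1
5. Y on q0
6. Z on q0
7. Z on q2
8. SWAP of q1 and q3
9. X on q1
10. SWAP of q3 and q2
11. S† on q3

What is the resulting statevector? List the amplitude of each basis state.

The resulting statevector has amplitude (sqrt(6 - 3*sqrt(2))/4 + sqrt(sqrt(2) + 2)/4)*exp(I*pi/4) on |1100>, (-sqrt(2 - sqrt(2))/4 + sqrt(3*sqrt(2) + 6)/4)*exp(3*I*pi/4) on |1110>, and 0 on every other basis state.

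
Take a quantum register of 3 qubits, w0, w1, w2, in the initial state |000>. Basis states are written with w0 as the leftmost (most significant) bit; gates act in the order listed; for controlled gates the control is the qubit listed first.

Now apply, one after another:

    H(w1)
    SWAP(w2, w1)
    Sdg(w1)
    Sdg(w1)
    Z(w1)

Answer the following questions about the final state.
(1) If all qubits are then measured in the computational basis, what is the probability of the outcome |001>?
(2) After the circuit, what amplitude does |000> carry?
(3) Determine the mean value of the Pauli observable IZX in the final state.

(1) A full measurement returns |001> with probability 1/2.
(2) The final state's coefficient on |000> equals sqrt(2)/2.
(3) The expectation value of IZX is 1.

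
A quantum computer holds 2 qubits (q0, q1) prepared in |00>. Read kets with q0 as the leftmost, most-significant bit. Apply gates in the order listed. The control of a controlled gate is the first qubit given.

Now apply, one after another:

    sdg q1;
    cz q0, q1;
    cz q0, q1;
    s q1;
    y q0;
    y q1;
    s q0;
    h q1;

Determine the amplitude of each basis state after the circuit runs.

After the circuit, the state carries amplitude 0 on |00>, 0 on |01>, -sqrt(2)*I/2 on |10>, sqrt(2)*I/2 on |11>. Key observation: gates 1-4 undo each other exactly, leaving only the rest of the circuit to track.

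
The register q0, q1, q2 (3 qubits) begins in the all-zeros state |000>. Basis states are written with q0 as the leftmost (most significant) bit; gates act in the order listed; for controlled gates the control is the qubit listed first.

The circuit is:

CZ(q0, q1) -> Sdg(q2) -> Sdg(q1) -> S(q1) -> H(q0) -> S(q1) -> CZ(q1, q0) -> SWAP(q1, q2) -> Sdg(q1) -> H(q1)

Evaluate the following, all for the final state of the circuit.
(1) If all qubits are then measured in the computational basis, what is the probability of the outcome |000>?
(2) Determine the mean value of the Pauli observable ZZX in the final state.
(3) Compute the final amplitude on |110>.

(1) A full measurement returns |000> with probability 1/4.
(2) The expectation value of ZZX is 0.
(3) The amplitude on |110> is 1/2.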